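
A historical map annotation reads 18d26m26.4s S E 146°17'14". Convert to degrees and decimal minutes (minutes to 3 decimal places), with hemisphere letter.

Lat: 26 + 26.4/60 = 26.44000′
λ: 17 + 14/60 = 17.23333′

18° 26.440′ S, 146° 17.233′ E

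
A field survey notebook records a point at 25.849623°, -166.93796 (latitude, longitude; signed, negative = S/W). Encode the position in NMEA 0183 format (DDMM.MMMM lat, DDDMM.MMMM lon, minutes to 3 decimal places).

2550.977,N / 16656.278,W

Latitude: fractional part 0.849623 → 50.97738 minutes
Longitude is negative → W; |value| = 166.937960
Longitude: 166° + 0.937960 × 60 = 166° 56.27760′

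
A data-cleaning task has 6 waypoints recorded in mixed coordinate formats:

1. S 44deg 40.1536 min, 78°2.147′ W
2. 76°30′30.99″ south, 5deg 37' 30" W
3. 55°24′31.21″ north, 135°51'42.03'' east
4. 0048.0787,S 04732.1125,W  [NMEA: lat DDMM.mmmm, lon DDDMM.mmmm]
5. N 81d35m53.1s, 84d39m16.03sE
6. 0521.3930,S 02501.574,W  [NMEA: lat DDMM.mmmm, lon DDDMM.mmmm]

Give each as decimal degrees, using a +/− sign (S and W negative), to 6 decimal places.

1. -44.669227, -78.035783
2. -76.508608, -5.625000
3. 55.408669, 135.861675
4. -0.801312, -47.535208
5. 81.598083, 84.654453
6. -5.356550, -25.026233

Point 1:
  Latitude: 40.1536′ = 0.669227°; total 44.6692267
  S ⇒ negate
  Lon: 78 + 2.147/60 = 78.0357833
  W → negative
Point 2:
  Lat: 30′ + 30.99″ = 30.51650′; 76 + 30.51650/60 = 76.5086083
  S → negative
  Lon: 5° + 37/60 + 30/3600 = 5 + 0.616667 + 0.008333 = 5.6250000
  W ⇒ negate
Point 3:
  Lat: 55 + 24/60 + 31.21/3600 = 55.4086694
  N → positive
  Longitude: 135° + 51/60 + 42.03/3600 = 135 + 0.850000 + 0.011675 = 135.8616750
  E → positive
Point 4:
  Lat: degrees = first 2 digits = 0, minutes = 48.0787; 0 + 48.0787/60 = 0.8013117
  hemisphere S, so the sign is −
  λ: split at 3 digits → 047° and 32.1125′; 47 + 32.1125/60 = 47.5352083
  hemisphere W, so the sign is −
Point 5:
  Lat: 81 + 35/60 + 53.1/3600 = 81.5980833
  N → positive
  Longitude: 84° + 39/60 + 16.03/3600 = 84 + 0.650000 + 0.004453 = 84.6544528
  E → positive
Point 6:
  Latitude: degrees = first 2 digits = 5, minutes = 21.393; 5 + 21.393/60 = 5.3565500
  S → negative
  Longitude: split at 3 digits → 025° and 1.574′; 25 + 1.574/60 = 25.0262333
  hemisphere W, so the sign is −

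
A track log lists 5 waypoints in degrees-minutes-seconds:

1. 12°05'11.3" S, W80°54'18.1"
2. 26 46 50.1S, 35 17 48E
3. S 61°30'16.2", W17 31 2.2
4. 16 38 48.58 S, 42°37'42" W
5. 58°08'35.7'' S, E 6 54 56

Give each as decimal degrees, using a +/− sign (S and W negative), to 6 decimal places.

Point 1:
  Lat: 5′ + 11.3″ = 5.18833′; 12 + 5.18833/60 = 12.0864722
  S ⇒ negate
  Lon: 80° + 54/60 + 18.1/3600 = 80 + 0.900000 + 0.005028 = 80.9050278
  W → negative
Point 2:
  φ: 46′ + 50.1″ = 46.83500′; 26 + 46.83500/60 = 26.7805833
  S ⇒ negate
  Lon: 35° + 17/60 + 48/3600 = 35 + 0.283333 + 0.013333 = 35.2966667
  E → positive
Point 3:
  Lat: 61 + 30/60 + 16.2/3600 = 61.5045000
  S ⇒ negate
  Lon: 17 + 31/60 + 2.2/3600 = 17.5172778
  W ⇒ negate
Point 4:
  Lat: 38′ + 48.58″ = 38.80967′; 16 + 38.80967/60 = 16.6468278
  S → negative
  Longitude: 42 + 37/60 + 42/3600 = 42.6283333
  hemisphere W, so the sign is −
Point 5:
  Lat: 58 + 8/60 + 35.7/3600 = 58.1432500
  S → negative
  Lon: 6° + 54/60 + 56/3600 = 6 + 0.900000 + 0.015556 = 6.9155556
  E → positive

1. -12.086472, -80.905028
2. -26.780583, 35.296667
3. -61.504500, -17.517278
4. -16.646828, -42.628333
5. -58.143250, 6.915556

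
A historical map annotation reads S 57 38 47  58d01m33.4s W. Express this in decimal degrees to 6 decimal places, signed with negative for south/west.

Latitude: 57 + 38/60 + 47/3600 = 57.6463889
hemisphere S, so the sign is −
Lon: 58 + 1/60 + 33.4/3600 = 58.0259444
hemisphere W, so the sign is −

-57.646389, -58.025944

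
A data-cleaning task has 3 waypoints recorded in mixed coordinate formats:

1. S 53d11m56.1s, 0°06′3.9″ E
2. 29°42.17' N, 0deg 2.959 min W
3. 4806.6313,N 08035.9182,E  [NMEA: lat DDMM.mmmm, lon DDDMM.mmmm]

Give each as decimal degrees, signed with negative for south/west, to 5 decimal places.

1. -53.19892, 0.10108
2. 29.70283, -0.04932
3. 48.11052, 80.59864

Point 1:
  Latitude: 53° + 11/60 + 56.1/3600 = 53 + 0.183333 + 0.015583 = 53.198917
  S → negative
  Lon: 0 + 6/60 + 3.9/3600 = 0.101083
  E → positive
Point 2:
  Lat: 42.17′ = 0.702833°; total 29.702833
  N ⇒ keep positive
  Longitude: 0 + 2.959/60 = 0.049317
  W ⇒ negate
Point 3:
  Lat: degrees = first 2 digits = 48, minutes = 6.6313; 48 + 6.6313/60 = 48.110522
  N → positive
  Longitude: split at 3 digits → 080° and 35.9182′; 80 + 35.9182/60 = 80.598637
  E ⇒ keep positive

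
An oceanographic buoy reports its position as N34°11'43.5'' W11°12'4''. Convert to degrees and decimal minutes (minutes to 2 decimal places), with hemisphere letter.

34° 11.73′ N, 11° 12.07′ W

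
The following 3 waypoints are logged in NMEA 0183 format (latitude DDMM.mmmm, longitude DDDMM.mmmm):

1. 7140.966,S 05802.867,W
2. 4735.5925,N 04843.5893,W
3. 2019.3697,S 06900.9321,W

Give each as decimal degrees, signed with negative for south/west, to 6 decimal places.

Point 1:
  Lat: degrees = first 2 digits = 71, minutes = 40.966; 71 + 40.966/60 = 71.6827667
  S → negative
  Lon: split at 3 digits → 058° and 2.867′; 58 + 2.867/60 = 58.0477833
  W → negative
Point 2:
  Latitude: split at 2 digits → 47° and 35.5925′; 47 + 35.5925/60 = 47.5932083
  N → positive
  λ: split at 3 digits → 048° and 43.5893′; 48 + 43.5893/60 = 48.7264883
  hemisphere W, so the sign is −
Point 3:
  Latitude: degrees = first 2 digits = 20, minutes = 19.3697; 20 + 19.3697/60 = 20.3228283
  hemisphere S, so the sign is −
  λ: split at 3 digits → 069° and 0.9321′; 69 + 0.9321/60 = 69.0155350
  W → negative

1. -71.682767, -58.047783
2. 47.593208, -48.726488
3. -20.322828, -69.015535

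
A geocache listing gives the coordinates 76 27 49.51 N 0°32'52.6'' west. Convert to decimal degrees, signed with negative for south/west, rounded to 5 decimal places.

Latitude: 76 + 27/60 + 49.51/3600 = 76.463753
N → positive
Longitude: 32′ + 52.6″ = 32.87667′; 0 + 32.87667/60 = 0.547944
hemisphere W, so the sign is −

76.46375, -0.54794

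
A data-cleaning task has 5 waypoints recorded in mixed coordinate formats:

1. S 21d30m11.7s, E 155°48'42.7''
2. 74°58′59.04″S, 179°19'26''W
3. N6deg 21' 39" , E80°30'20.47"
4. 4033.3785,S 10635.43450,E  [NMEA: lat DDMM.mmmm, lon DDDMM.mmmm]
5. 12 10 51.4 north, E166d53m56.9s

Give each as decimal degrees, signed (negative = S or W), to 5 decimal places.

1. -21.50325, 155.81186
2. -74.98307, -179.32389
3. 6.36083, 80.50569
4. -40.55631, 106.59058
5. 12.18094, 166.89914

Point 1:
  Latitude: 21° + 30/60 + 11.7/3600 = 21 + 0.500000 + 0.003250 = 21.503250
  S ⇒ negate
  Lon: 48′ + 42.7″ = 48.71167′; 155 + 48.71167/60 = 155.811861
  E → positive
Point 2:
  φ: 58′ + 59.04″ = 58.98400′; 74 + 58.98400/60 = 74.983067
  hemisphere S, so the sign is −
  Lon: 19′ + 26″ = 19.43333′; 179 + 19.43333/60 = 179.323889
  hemisphere W, so the sign is −
Point 3:
  Latitude: 21′ + 39″ = 21.65000′; 6 + 21.65000/60 = 6.360833
  N ⇒ keep positive
  Lon: 80 + 30/60 + 20.47/3600 = 80.505686
  E ⇒ keep positive
Point 4:
  Latitude: split at 2 digits → 40° and 33.3785′; 40 + 33.3785/60 = 40.556308
  S → negative
  λ: split at 3 digits → 106° and 35.4345′; 106 + 35.4345/60 = 106.590575
  E ⇒ keep positive
Point 5:
  Latitude: 10′ + 51.4″ = 10.85667′; 12 + 10.85667/60 = 12.180944
  N ⇒ keep positive
  λ: 53′ + 56.9″ = 53.94833′; 166 + 53.94833/60 = 166.899139
  E ⇒ keep positive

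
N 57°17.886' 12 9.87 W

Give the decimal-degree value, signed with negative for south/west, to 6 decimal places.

Lat: 57 + 17.886/60 = 57.2981000
N → positive
Longitude: 9.87′ = 0.164500°; total 12.1645000
W → negative

57.298100, -12.164500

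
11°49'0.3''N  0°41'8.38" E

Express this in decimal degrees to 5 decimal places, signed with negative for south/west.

Lat: 11° + 49/60 + 0.3/3600 = 11 + 0.816667 + 0.000083 = 11.816750
N ⇒ keep positive
Longitude: 0 + 41/60 + 8.38/3600 = 0.685661
E → positive

11.81675, 0.68566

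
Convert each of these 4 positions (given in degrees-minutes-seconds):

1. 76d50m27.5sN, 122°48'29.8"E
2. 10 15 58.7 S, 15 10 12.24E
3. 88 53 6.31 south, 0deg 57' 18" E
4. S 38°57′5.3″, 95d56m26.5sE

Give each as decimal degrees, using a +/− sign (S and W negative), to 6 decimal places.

1. 76.840972, 122.808278
2. -10.266306, 15.170067
3. -88.885086, 0.955000
4. -38.951472, 95.940694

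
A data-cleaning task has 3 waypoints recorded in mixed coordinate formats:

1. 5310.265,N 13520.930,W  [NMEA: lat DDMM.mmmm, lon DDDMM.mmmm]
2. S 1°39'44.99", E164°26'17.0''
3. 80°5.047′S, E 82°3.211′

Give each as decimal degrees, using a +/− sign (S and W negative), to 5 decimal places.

Point 1:
  Latitude: split at 2 digits → 53° and 10.265′; 53 + 10.265/60 = 53.171083
  N → positive
  Longitude: split at 3 digits → 135° and 20.93′; 135 + 20.93/60 = 135.348833
  hemisphere W, so the sign is −
Point 2:
  Latitude: 39′ + 44.99″ = 39.74983′; 1 + 39.74983/60 = 1.662497
  hemisphere S, so the sign is −
  λ: 26′ + 17″ = 26.28333′; 164 + 26.28333/60 = 164.438056
  E ⇒ keep positive
Point 3:
  φ: 5.047′ = 0.084117°; total 80.084117
  hemisphere S, so the sign is −
  λ: 82 + 3.211/60 = 82.053517
  E ⇒ keep positive

1. 53.17108, -135.34883
2. -1.66250, 164.43806
3. -80.08412, 82.05352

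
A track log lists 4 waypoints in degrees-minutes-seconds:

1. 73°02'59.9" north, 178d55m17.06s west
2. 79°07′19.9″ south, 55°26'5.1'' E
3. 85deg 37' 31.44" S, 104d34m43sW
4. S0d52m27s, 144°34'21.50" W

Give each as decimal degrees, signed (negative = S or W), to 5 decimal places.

1. 73.04997, -178.92141
2. -79.12219, 55.43475
3. -85.62540, -104.57861
4. -0.87417, -144.57264

Point 1:
  Lat: 73 + 2/60 + 59.9/3600 = 73.049972
  N ⇒ keep positive
  Lon: 178 + 55/60 + 17.06/3600 = 178.921406
  W → negative
Point 2:
  Lat: 7′ + 19.9″ = 7.33167′; 79 + 7.33167/60 = 79.122194
  S ⇒ negate
  λ: 55° + 26/60 + 5.1/3600 = 55 + 0.433333 + 0.001417 = 55.434750
  E → positive
Point 3:
  φ: 85 + 37/60 + 31.44/3600 = 85.625400
  hemisphere S, so the sign is −
  Longitude: 34′ + 43″ = 34.71667′; 104 + 34.71667/60 = 104.578611
  W → negative
Point 4:
  φ: 52′ + 27″ = 52.45000′; 0 + 52.45000/60 = 0.874167
  S ⇒ negate
  Lon: 144 + 34/60 + 21.5/3600 = 144.572639
  W ⇒ negate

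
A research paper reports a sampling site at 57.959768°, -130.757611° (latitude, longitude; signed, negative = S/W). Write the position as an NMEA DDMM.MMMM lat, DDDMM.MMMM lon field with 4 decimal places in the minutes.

5757.5861,N / 13045.4567,W

φ: minutes = (57.959768 − 57) × 60 = 57.586080
Longitude is negative → W; |value| = 130.757611
Longitude: minutes = (130.757611 − 130) × 60 = 45.456660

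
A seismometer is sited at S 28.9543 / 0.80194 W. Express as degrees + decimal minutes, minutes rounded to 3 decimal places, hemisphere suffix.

φ: 28° + 0.954300 × 60 = 28° 57.25800′
λ: minutes = (0.801940 − 0) × 60 = 48.11640

28° 57.258′ S, 0° 48.116′ W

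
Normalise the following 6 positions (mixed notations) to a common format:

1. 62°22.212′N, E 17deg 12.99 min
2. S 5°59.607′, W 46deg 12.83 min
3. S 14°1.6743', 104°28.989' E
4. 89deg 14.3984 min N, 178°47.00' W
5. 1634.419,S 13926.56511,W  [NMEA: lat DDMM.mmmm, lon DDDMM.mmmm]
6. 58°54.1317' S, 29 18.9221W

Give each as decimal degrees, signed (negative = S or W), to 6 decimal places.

1. 62.370200, 17.216500
2. -5.993450, -46.213833
3. -14.027905, 104.483150
4. 89.239973, -178.783333
5. -16.573650, -139.442752
6. -58.902195, -29.315368

Point 1:
  φ: 22.212′ = 0.370200°; total 62.3702000
  N → positive
  Lon: 12.99′ = 0.216500°; total 17.2165000
  E ⇒ keep positive
Point 2:
  φ: 59.607′ = 0.993450°; total 5.9934500
  S → negative
  Lon: 12.83′ = 0.213833°; total 46.2138333
  hemisphere W, so the sign is −
Point 3:
  Lat: 1.6743′ = 0.027905°; total 14.0279050
  S ⇒ negate
  Lon: 104 + 28.989/60 = 104.4831500
  E → positive
Point 4:
  Lat: 89 + 14.3984/60 = 89.2399733
  N → positive
  Lon: 178 + 47/60 = 178.7833333
  W → negative
Point 5:
  φ: degrees = first 2 digits = 16, minutes = 34.419; 16 + 34.419/60 = 16.5736500
  S → negative
  Lon: degrees = first 3 digits = 139, minutes = 26.56511; 139 + 26.56511/60 = 139.4427518
  W → negative
Point 6:
  φ: 54.1317′ = 0.902195°; total 58.9021950
  hemisphere S, so the sign is −
  Lon: 18.9221′ = 0.315368°; total 29.3153683
  W → negative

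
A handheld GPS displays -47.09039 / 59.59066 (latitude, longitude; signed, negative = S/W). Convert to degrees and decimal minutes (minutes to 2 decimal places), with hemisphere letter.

Latitude is negative → S; |value| = 47.090390
Lat: fractional part 0.090390 → 5.4234 minutes
Lon: minutes = (59.590660 − 59) × 60 = 35.4396

47° 5.42′ S, 59° 35.44′ E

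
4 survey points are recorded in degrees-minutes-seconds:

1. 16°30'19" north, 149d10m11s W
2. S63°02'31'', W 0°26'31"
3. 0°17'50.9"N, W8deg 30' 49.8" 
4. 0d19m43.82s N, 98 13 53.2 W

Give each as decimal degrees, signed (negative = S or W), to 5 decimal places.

1. 16.50528, -149.16972
2. -63.04194, -0.44194
3. 0.29747, -8.51383
4. 0.32884, -98.23144

Point 1:
  φ: 16° + 30/60 + 19/3600 = 16 + 0.500000 + 0.005278 = 16.505278
  N ⇒ keep positive
  Lon: 149 + 10/60 + 11/3600 = 149.169722
  W → negative
Point 2:
  Lat: 63° + 2/60 + 31/3600 = 63 + 0.033333 + 0.008611 = 63.041944
  hemisphere S, so the sign is −
  λ: 0 + 26/60 + 31/3600 = 0.441944
  hemisphere W, so the sign is −
Point 3:
  φ: 0° + 17/60 + 50.9/3600 = 0 + 0.283333 + 0.014139 = 0.297472
  N ⇒ keep positive
  Lon: 8 + 30/60 + 49.8/3600 = 8.513833
  W → negative
Point 4:
  Latitude: 19′ + 43.82″ = 19.73033′; 0 + 19.73033/60 = 0.328839
  N → positive
  λ: 13′ + 53.2″ = 13.88667′; 98 + 13.88667/60 = 98.231444
  hemisphere W, so the sign is −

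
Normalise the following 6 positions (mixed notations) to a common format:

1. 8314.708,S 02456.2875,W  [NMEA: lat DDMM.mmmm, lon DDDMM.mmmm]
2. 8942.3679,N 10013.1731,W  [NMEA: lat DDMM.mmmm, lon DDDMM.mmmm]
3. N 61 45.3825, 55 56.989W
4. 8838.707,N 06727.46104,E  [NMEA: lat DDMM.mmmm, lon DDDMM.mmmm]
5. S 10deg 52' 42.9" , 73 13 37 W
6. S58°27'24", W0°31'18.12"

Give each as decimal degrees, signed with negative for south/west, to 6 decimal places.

1. -83.245133, -24.938125
2. 89.706132, -100.219552
3. 61.756375, -55.949817
4. 88.645117, 67.457684
5. -10.878583, -73.226944
6. -58.456667, -0.521700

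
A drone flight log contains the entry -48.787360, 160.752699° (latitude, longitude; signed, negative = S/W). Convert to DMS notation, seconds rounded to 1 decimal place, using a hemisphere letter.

48°47′14.5″ S, 160°45′9.7″ E

Latitude is negative → S; |value| = 48.787360
Latitude: 0.787360° → 47.24160′; 0.24160 × 60 = 14.496″
Lon: 0.752699 × 60 = 45.16194′ → 45′, remainder × 60 = 9.716″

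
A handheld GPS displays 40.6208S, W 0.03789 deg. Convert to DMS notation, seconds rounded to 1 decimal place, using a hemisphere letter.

φ: 0.620800° → 37.24800′; 0.24800 × 60 = 14.880″
Lon: whole degrees 0; 2.27340′ → 2′ and 16.404″

40°37′14.9″ S, 0°02′16.4″ W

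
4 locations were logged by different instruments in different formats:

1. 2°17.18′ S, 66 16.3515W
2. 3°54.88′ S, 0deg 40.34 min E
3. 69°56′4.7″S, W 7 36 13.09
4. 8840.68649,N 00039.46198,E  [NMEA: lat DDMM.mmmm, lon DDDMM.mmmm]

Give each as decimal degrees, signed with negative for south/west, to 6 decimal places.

1. -2.286333, -66.272525
2. -3.914667, 0.672333
3. -69.934639, -7.603636
4. 88.678108, 0.657700

Point 1:
  Latitude: 2 + 17.18/60 = 2.2863333
  hemisphere S, so the sign is −
  Lon: 16.3515′ = 0.272525°; total 66.2725250
  hemisphere W, so the sign is −
Point 2:
  φ: 3 + 54.88/60 = 3.9146667
  hemisphere S, so the sign is −
  Longitude: 0 + 40.34/60 = 0.6723333
  E ⇒ keep positive
Point 3:
  Latitude: 69 + 56/60 + 4.7/3600 = 69.9346389
  S → negative
  λ: 7° + 36/60 + 13.09/3600 = 7 + 0.600000 + 0.003636 = 7.6036361
  W → negative
Point 4:
  φ: degrees = first 2 digits = 88, minutes = 40.68649; 88 + 40.68649/60 = 88.6781082
  N → positive
  Lon: degrees = first 3 digits = 0, minutes = 39.46198; 0 + 39.46198/60 = 0.6576997
  E → positive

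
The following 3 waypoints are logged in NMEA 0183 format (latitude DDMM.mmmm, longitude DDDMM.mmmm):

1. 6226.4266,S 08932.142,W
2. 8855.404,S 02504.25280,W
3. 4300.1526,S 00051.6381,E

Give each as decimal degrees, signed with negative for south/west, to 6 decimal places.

Point 1:
  φ: degrees = first 2 digits = 62, minutes = 26.4266; 62 + 26.4266/60 = 62.4404433
  S → negative
  Lon: degrees = first 3 digits = 89, minutes = 32.142; 89 + 32.142/60 = 89.5357000
  W ⇒ negate
Point 2:
  Latitude: degrees = first 2 digits = 88, minutes = 55.404; 88 + 55.404/60 = 88.9234000
  S ⇒ negate
  λ: degrees = first 3 digits = 25, minutes = 4.2528; 25 + 4.2528/60 = 25.0708800
  hemisphere W, so the sign is −
Point 3:
  Lat: split at 2 digits → 43° and 0.1526′; 43 + 0.1526/60 = 43.0025433
  S → negative
  Longitude: split at 3 digits → 000° and 51.6381′; 0 + 51.6381/60 = 0.8606350
  E → positive

1. -62.440443, -89.535700
2. -88.923400, -25.070880
3. -43.002543, 0.860635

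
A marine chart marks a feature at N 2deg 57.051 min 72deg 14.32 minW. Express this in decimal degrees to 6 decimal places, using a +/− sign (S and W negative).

2.950850, -72.238667

Latitude: 2 + 57.051/60 = 2.9508500
N ⇒ keep positive
Longitude: 72 + 14.32/60 = 72.2386667
W ⇒ negate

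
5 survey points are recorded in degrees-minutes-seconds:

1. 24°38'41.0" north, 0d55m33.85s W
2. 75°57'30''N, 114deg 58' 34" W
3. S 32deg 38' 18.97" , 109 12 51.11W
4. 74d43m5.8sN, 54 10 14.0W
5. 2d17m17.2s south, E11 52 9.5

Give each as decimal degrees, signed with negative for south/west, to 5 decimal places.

1. 24.64472, -0.92607
2. 75.95833, -114.97611
3. -32.63860, -109.21420
4. 74.71828, -54.17056
5. -2.28811, 11.86931

Point 1:
  Lat: 24 + 38/60 + 41/3600 = 24.644722
  N → positive
  λ: 0 + 55/60 + 33.85/3600 = 0.926069
  W ⇒ negate
Point 2:
  Latitude: 75 + 57/60 + 30/3600 = 75.958333
  N → positive
  Lon: 114 + 58/60 + 34/3600 = 114.976111
  hemisphere W, so the sign is −
Point 3:
  Latitude: 32 + 38/60 + 18.97/3600 = 32.638603
  S ⇒ negate
  Lon: 109° + 12/60 + 51.11/3600 = 109 + 0.200000 + 0.014197 = 109.214197
  W → negative
Point 4:
  φ: 74° + 43/60 + 5.8/3600 = 74 + 0.716667 + 0.001611 = 74.718278
  N → positive
  Lon: 54 + 10/60 + 14/3600 = 54.170556
  hemisphere W, so the sign is −
Point 5:
  Latitude: 2 + 17/60 + 17.2/3600 = 2.288111
  S ⇒ negate
  λ: 52′ + 9.5″ = 52.15833′; 11 + 52.15833/60 = 11.869306
  E → positive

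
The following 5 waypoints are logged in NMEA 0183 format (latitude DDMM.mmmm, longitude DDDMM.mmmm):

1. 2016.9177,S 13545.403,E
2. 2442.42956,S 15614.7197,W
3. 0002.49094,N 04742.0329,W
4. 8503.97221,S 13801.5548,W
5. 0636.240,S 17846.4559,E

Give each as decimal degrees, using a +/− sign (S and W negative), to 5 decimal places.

Point 1:
  Lat: degrees = first 2 digits = 20, minutes = 16.9177; 20 + 16.9177/60 = 20.281962
  S → negative
  Longitude: degrees = first 3 digits = 135, minutes = 45.403; 135 + 45.403/60 = 135.756717
  E ⇒ keep positive
Point 2:
  Latitude: split at 2 digits → 24° and 42.42956′; 24 + 42.42956/60 = 24.707159
  S ⇒ negate
  λ: degrees = first 3 digits = 156, minutes = 14.7197; 156 + 14.7197/60 = 156.245328
  hemisphere W, so the sign is −
Point 3:
  Lat: split at 2 digits → 00° and 2.49094′; 0 + 2.49094/60 = 0.041516
  N → positive
  Lon: degrees = first 3 digits = 47, minutes = 42.0329; 47 + 42.0329/60 = 47.700548
  hemisphere W, so the sign is −
Point 4:
  Lat: split at 2 digits → 85° and 3.97221′; 85 + 3.97221/60 = 85.066204
  hemisphere S, so the sign is −
  Lon: split at 3 digits → 138° and 1.5548′; 138 + 1.5548/60 = 138.025913
  hemisphere W, so the sign is −
Point 5:
  Lat: degrees = first 2 digits = 6, minutes = 36.24; 6 + 36.24/60 = 6.604000
  hemisphere S, so the sign is −
  Longitude: degrees = first 3 digits = 178, minutes = 46.4559; 178 + 46.4559/60 = 178.774265
  E → positive

1. -20.28196, 135.75672
2. -24.70716, -156.24533
3. 0.04152, -47.70055
4. -85.06620, -138.02591
5. -6.60400, 178.77427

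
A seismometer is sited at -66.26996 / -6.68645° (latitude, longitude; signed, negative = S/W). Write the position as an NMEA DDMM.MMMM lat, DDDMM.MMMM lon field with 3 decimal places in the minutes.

6616.198,S / 00641.187,W

Latitude is negative → S; |value| = 66.269960
Latitude: fractional part 0.269960 → 16.19760 minutes
Longitude is negative → W; |value| = 6.686450
λ: fractional part 0.686450 → 41.18700 minutes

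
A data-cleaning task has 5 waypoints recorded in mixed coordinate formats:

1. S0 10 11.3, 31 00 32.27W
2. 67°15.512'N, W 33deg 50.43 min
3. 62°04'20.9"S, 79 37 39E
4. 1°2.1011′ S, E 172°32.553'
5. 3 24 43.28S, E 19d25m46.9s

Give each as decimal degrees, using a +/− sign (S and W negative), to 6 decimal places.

1. -0.169806, -31.008964
2. 67.258533, -33.840500
3. -62.072472, 79.627500
4. -1.035018, 172.542550
5. -3.412022, 19.429694

Point 1:
  Lat: 0 + 10/60 + 11.3/3600 = 0.1698056
  S → negative
  Lon: 31° + 0/60 + 32.27/3600 = 31 + 0.000000 + 0.008964 = 31.0089639
  W ⇒ negate
Point 2:
  φ: 67 + 15.512/60 = 67.2585333
  N ⇒ keep positive
  Lon: 33 + 50.43/60 = 33.8405000
  W ⇒ negate
Point 3:
  Lat: 62 + 4/60 + 20.9/3600 = 62.0724722
  hemisphere S, so the sign is −
  λ: 79° + 37/60 + 39/3600 = 79 + 0.616667 + 0.010833 = 79.6275000
  E → positive
Point 4:
  Latitude: 2.1011′ = 0.035018°; total 1.0350183
  S ⇒ negate
  Lon: 32.553′ = 0.542550°; total 172.5425500
  E ⇒ keep positive
Point 5:
  Latitude: 24′ + 43.28″ = 24.72133′; 3 + 24.72133/60 = 3.4120222
  S → negative
  Lon: 19 + 25/60 + 46.9/3600 = 19.4296944
  E → positive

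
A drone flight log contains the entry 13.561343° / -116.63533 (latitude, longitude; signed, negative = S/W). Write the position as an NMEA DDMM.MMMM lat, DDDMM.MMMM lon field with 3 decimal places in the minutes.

Lat: minutes = (13.561343 − 13) × 60 = 33.68058
Longitude is negative → W; |value| = 116.635330
Lon: fractional part 0.635330 → 38.11980 minutes

1333.681,N / 11638.120,W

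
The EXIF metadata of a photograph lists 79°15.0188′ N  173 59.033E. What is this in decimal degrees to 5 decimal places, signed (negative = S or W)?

Lat: 79 + 15.0188/60 = 79.250313
N → positive
Lon: 59.033′ = 0.983883°; total 173.983883
E ⇒ keep positive

79.25031, 173.98388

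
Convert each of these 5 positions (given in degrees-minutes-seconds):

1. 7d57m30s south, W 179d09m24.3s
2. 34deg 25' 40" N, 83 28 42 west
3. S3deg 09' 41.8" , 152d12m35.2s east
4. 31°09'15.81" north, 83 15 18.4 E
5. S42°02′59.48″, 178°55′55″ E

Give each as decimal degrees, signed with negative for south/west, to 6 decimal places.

Point 1:
  Latitude: 7° + 57/60 + 30/3600 = 7 + 0.950000 + 0.008333 = 7.9583333
  S → negative
  Longitude: 9′ + 24.3″ = 9.40500′; 179 + 9.40500/60 = 179.1567500
  hemisphere W, so the sign is −
Point 2:
  Lat: 25′ + 40″ = 25.66667′; 34 + 25.66667/60 = 34.4277778
  N ⇒ keep positive
  λ: 28′ + 42″ = 28.70000′; 83 + 28.70000/60 = 83.4783333
  hemisphere W, so the sign is −
Point 3:
  Latitude: 9′ + 41.8″ = 9.69667′; 3 + 9.69667/60 = 3.1616111
  S → negative
  Lon: 12′ + 35.2″ = 12.58667′; 152 + 12.58667/60 = 152.2097778
  E ⇒ keep positive
Point 4:
  φ: 31 + 9/60 + 15.81/3600 = 31.1543917
  N ⇒ keep positive
  λ: 15′ + 18.4″ = 15.30667′; 83 + 15.30667/60 = 83.2551111
  E → positive
Point 5:
  φ: 42° + 2/60 + 59.48/3600 = 42 + 0.033333 + 0.016522 = 42.0498556
  hemisphere S, so the sign is −
  λ: 178 + 55/60 + 55/3600 = 178.9319444
  E → positive

1. -7.958333, -179.156750
2. 34.427778, -83.478333
3. -3.161611, 152.209778
4. 31.154392, 83.255111
5. -42.049856, 178.931944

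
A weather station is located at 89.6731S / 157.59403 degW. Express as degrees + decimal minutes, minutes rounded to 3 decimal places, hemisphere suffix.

89° 40.386′ S, 157° 35.642′ W

Latitude: 89° + 0.673100 × 60 = 89° 40.38600′
Longitude: minutes = (157.594030 − 157) × 60 = 35.64180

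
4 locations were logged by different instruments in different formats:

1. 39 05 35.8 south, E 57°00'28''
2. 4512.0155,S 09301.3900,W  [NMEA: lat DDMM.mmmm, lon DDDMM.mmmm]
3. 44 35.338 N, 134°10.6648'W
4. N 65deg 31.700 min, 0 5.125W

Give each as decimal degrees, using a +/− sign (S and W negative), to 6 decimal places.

1. -39.093278, 57.007778
2. -45.200258, -93.023167
3. 44.588967, -134.177747
4. 65.528333, -0.085417

Point 1:
  Lat: 39° + 5/60 + 35.8/3600 = 39 + 0.083333 + 0.009944 = 39.0932778
  hemisphere S, so the sign is −
  Longitude: 57 + 0/60 + 28/3600 = 57.0077778
  E → positive
Point 2:
  Lat: split at 2 digits → 45° and 12.0155′; 45 + 12.0155/60 = 45.2002583
  S → negative
  λ: split at 3 digits → 093° and 1.39′; 93 + 1.39/60 = 93.0231667
  hemisphere W, so the sign is −
Point 3:
  Lat: 35.338′ = 0.588967°; total 44.5889667
  N ⇒ keep positive
  Longitude: 134 + 10.6648/60 = 134.1777467
  W → negative
Point 4:
  φ: 65 + 31.7/60 = 65.5283333
  N → positive
  Longitude: 0 + 5.125/60 = 0.0854167
  hemisphere W, so the sign is −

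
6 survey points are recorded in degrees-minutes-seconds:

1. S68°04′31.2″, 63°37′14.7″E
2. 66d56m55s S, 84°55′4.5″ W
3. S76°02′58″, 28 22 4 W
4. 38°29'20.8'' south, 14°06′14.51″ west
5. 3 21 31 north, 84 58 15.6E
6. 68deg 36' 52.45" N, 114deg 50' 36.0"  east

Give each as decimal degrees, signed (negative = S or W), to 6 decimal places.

1. -68.075333, 63.620750
2. -66.948611, -84.917917
3. -76.049444, -28.367778
4. -38.489111, -14.104031
5. 3.358611, 84.971000
6. 68.614569, 114.843333

Point 1:
  Latitude: 68 + 4/60 + 31.2/3600 = 68.0753333
  S ⇒ negate
  λ: 63° + 37/60 + 14.7/3600 = 63 + 0.616667 + 0.004083 = 63.6207500
  E ⇒ keep positive
Point 2:
  Latitude: 66 + 56/60 + 55/3600 = 66.9486111
  hemisphere S, so the sign is −
  Longitude: 84° + 55/60 + 4.5/3600 = 84 + 0.916667 + 0.001250 = 84.9179167
  W → negative
Point 3:
  Latitude: 76 + 2/60 + 58/3600 = 76.0494444
  S ⇒ negate
  λ: 22′ + 4″ = 22.06667′; 28 + 22.06667/60 = 28.3677778
  W → negative
Point 4:
  φ: 38 + 29/60 + 20.8/3600 = 38.4891111
  hemisphere S, so the sign is −
  λ: 6′ + 14.51″ = 6.24183′; 14 + 6.24183/60 = 14.1040306
  W ⇒ negate
Point 5:
  φ: 21′ + 31″ = 21.51667′; 3 + 21.51667/60 = 3.3586111
  N ⇒ keep positive
  Longitude: 58′ + 15.6″ = 58.26000′; 84 + 58.26000/60 = 84.9710000
  E ⇒ keep positive
Point 6:
  φ: 68 + 36/60 + 52.45/3600 = 68.6145694
  N → positive
  λ: 114 + 50/60 + 36/3600 = 114.8433333
  E ⇒ keep positive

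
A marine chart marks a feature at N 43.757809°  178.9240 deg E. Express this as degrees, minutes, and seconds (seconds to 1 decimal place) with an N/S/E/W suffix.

φ: whole degrees 43; 45.46854′ → 45′ and 28.112″
Lon: 0.924000° → 55.44000′; 0.44000 × 60 = 26.400″

43°45′28.1″ N, 178°55′26.4″ E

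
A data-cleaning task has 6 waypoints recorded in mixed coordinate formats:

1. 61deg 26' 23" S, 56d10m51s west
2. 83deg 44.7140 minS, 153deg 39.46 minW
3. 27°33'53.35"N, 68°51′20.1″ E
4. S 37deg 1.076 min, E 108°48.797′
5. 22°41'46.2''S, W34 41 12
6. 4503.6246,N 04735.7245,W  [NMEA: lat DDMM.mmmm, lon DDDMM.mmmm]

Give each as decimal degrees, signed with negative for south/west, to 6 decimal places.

1. -61.439722, -56.180833
2. -83.745233, -153.657667
3. 27.564819, 68.855583
4. -37.017933, 108.813283
5. -22.696167, -34.686667
6. 45.060410, -47.595408

Point 1:
  Lat: 26′ + 23″ = 26.38333′; 61 + 26.38333/60 = 61.4397222
  S ⇒ negate
  Longitude: 56° + 10/60 + 51/3600 = 56 + 0.166667 + 0.014167 = 56.1808333
  W → negative
Point 2:
  Latitude: 83 + 44.714/60 = 83.7452333
  S ⇒ negate
  Lon: 39.46′ = 0.657667°; total 153.6576667
  W → negative
Point 3:
  Lat: 27° + 33/60 + 53.35/3600 = 27 + 0.550000 + 0.014819 = 27.5648194
  N → positive
  Longitude: 68° + 51/60 + 20.1/3600 = 68 + 0.850000 + 0.005583 = 68.8555833
  E → positive
Point 4:
  Lat: 37 + 1.076/60 = 37.0179333
  S → negative
  Lon: 108 + 48.797/60 = 108.8132833
  E → positive
Point 5:
  φ: 41′ + 46.2″ = 41.77000′; 22 + 41.77000/60 = 22.6961667
  hemisphere S, so the sign is −
  Lon: 34 + 41/60 + 12/3600 = 34.6866667
  W ⇒ negate
Point 6:
  Latitude: degrees = first 2 digits = 45, minutes = 3.6246; 45 + 3.6246/60 = 45.0604100
  N → positive
  Longitude: split at 3 digits → 047° and 35.7245′; 47 + 35.7245/60 = 47.5954083
  W ⇒ negate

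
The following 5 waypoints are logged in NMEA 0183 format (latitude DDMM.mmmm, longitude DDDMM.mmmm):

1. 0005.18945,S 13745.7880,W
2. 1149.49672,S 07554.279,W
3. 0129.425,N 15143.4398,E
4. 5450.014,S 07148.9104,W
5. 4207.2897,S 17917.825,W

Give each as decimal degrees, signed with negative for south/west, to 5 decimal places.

Point 1:
  Lat: split at 2 digits → 00° and 5.18945′; 0 + 5.18945/60 = 0.086491
  S ⇒ negate
  λ: split at 3 digits → 137° and 45.788′; 137 + 45.788/60 = 137.763133
  W ⇒ negate
Point 2:
  φ: degrees = first 2 digits = 11, minutes = 49.49672; 11 + 49.49672/60 = 11.824945
  S ⇒ negate
  Longitude: degrees = first 3 digits = 75, minutes = 54.279; 75 + 54.279/60 = 75.904650
  hemisphere W, so the sign is −
Point 3:
  φ: split at 2 digits → 01° and 29.425′; 1 + 29.425/60 = 1.490417
  N ⇒ keep positive
  Longitude: split at 3 digits → 151° and 43.4398′; 151 + 43.4398/60 = 151.723997
  E → positive
Point 4:
  Latitude: split at 2 digits → 54° and 50.014′; 54 + 50.014/60 = 54.833567
  hemisphere S, so the sign is −
  Longitude: degrees = first 3 digits = 71, minutes = 48.9104; 71 + 48.9104/60 = 71.815173
  W → negative
Point 5:
  φ: split at 2 digits → 42° and 7.2897′; 42 + 7.2897/60 = 42.121495
  S → negative
  Lon: degrees = first 3 digits = 179, minutes = 17.825; 179 + 17.825/60 = 179.297083
  W ⇒ negate

1. -0.08649, -137.76313
2. -11.82495, -75.90465
3. 1.49042, 151.72400
4. -54.83357, -71.81517
5. -42.12150, -179.29708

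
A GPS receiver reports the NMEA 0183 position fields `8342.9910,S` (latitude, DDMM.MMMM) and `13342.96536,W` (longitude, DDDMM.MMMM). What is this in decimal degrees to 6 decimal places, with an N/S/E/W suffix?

φ: split at 2 digits → 83° and 42.991′; 83 + 42.991/60 = 83.7165167
λ: degrees = first 3 digits = 133, minutes = 42.96536; 133 + 42.96536/60 = 133.7160893

83.716517° S, 133.716089° W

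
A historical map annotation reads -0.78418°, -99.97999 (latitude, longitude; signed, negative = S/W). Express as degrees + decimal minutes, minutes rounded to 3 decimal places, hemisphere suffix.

Latitude is negative → S; |value| = 0.784180
Lat: 0° + 0.784180 × 60 = 0° 47.05080′
Longitude is negative → W; |value| = 99.979990
Longitude: minutes = (99.979990 − 99) × 60 = 58.79940

0° 47.051′ S, 99° 58.799′ W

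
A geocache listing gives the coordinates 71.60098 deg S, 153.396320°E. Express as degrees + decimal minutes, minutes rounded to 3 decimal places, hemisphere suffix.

71° 36.059′ S, 153° 23.779′ E

Lat: fractional part 0.600980 → 36.05880 minutes
Longitude: minutes = (153.396320 − 153) × 60 = 23.77920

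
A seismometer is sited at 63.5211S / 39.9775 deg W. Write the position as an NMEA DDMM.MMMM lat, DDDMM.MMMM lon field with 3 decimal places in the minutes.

6331.266,S / 03958.650,W

φ: fractional part 0.521100 → 31.26600 minutes
λ: minutes = (39.977500 − 39) × 60 = 58.65000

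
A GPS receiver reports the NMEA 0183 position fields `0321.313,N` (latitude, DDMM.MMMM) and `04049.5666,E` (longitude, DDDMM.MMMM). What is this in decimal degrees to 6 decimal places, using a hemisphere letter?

3.355217° N, 40.826110° E

φ: split at 2 digits → 03° and 21.313′; 3 + 21.313/60 = 3.3552167
Longitude: split at 3 digits → 040° and 49.5666′; 40 + 49.5666/60 = 40.8261100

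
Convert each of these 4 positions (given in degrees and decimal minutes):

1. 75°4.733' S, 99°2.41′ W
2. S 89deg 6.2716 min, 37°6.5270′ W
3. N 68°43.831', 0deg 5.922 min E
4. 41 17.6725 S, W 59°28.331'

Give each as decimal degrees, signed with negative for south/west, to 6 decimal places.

Point 1:
  Latitude: 75 + 4.733/60 = 75.0788833
  S → negative
  Lon: 2.41′ = 0.040167°; total 99.0401667
  hemisphere W, so the sign is −
Point 2:
  Lat: 89 + 6.2716/60 = 89.1045267
  S ⇒ negate
  Lon: 6.527′ = 0.108783°; total 37.1087833
  W ⇒ negate
Point 3:
  φ: 68 + 43.831/60 = 68.7305167
  N → positive
  Longitude: 5.922′ = 0.098700°; total 0.0987000
  E → positive
Point 4:
  Lat: 17.6725′ = 0.294542°; total 41.2945417
  S → negative
  Lon: 59 + 28.331/60 = 59.4721833
  W → negative

1. -75.078883, -99.040167
2. -89.104527, -37.108783
3. 68.730517, 0.098700
4. -41.294542, -59.472183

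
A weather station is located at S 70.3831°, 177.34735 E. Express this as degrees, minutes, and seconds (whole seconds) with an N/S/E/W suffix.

70°22′59″ S, 177°20′50″ E

φ: 0.383100° → 22.98600′; 0.98600 × 60 = 59.16″
λ: 0.347350° → 20.84100′; 0.84100 × 60 = 50.46″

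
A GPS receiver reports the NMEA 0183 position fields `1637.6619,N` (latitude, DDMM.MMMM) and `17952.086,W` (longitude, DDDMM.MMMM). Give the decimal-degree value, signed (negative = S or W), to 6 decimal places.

φ: split at 2 digits → 16° and 37.6619′; 16 + 37.6619/60 = 16.6276983
N ⇒ keep positive
λ: degrees = first 3 digits = 179, minutes = 52.086; 179 + 52.086/60 = 179.8681000
hemisphere W, so the sign is −

16.627698, -179.868100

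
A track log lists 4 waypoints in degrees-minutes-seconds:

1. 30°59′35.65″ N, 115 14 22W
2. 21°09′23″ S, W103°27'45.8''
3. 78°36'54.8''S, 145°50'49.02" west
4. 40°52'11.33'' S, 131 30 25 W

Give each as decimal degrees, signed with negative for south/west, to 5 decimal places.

1. 30.99324, -115.23944
2. -21.15639, -103.46272
3. -78.61522, -145.84695
4. -40.86981, -131.50694

Point 1:
  Latitude: 30 + 59/60 + 35.65/3600 = 30.993236
  N → positive
  λ: 115° + 14/60 + 22/3600 = 115 + 0.233333 + 0.006111 = 115.239444
  hemisphere W, so the sign is −
Point 2:
  φ: 9′ + 23″ = 9.38333′; 21 + 9.38333/60 = 21.156389
  S ⇒ negate
  Lon: 103 + 27/60 + 45.8/3600 = 103.462722
  hemisphere W, so the sign is −
Point 3:
  φ: 78 + 36/60 + 54.8/3600 = 78.615222
  S → negative
  λ: 145° + 50/60 + 49.02/3600 = 145 + 0.833333 + 0.013617 = 145.846950
  W → negative
Point 4:
  Lat: 40 + 52/60 + 11.33/3600 = 40.869814
  hemisphere S, so the sign is −
  Longitude: 131° + 30/60 + 25/3600 = 131 + 0.500000 + 0.006944 = 131.506944
  W ⇒ negate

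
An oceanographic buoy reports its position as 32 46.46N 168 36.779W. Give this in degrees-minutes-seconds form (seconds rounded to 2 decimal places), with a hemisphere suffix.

φ: fractional minutes 0.46000 × 60 = 27.6000″
Lon: fractional minutes 0.77900 × 60 = 46.7400″

32°46′27.60″ N, 168°36′46.74″ W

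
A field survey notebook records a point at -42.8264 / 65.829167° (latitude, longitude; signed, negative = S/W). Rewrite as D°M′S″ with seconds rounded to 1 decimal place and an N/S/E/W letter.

42°49′35.0″ S, 65°49′45.0″ E

Latitude is negative → S; |value| = 42.826400
Lat: 0.826400° → 49.58400′; 0.58400 × 60 = 35.040″
λ: whole degrees 65; 49.75002′ → 49′ and 45.001″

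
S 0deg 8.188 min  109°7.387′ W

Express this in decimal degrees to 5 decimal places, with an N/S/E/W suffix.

0.13647° S, 109.12312° W

Latitude: 0 + 8.188/60 = 0.136467
Lon: 109 + 7.387/60 = 109.123117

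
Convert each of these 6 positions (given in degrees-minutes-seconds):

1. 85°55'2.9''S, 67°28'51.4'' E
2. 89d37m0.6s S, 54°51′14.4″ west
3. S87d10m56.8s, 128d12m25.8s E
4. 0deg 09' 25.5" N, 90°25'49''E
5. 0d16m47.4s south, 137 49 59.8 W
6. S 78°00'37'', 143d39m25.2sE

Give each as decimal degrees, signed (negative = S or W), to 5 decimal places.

Point 1:
  Lat: 85° + 55/60 + 2.9/3600 = 85 + 0.916667 + 0.000806 = 85.917472
  hemisphere S, so the sign is −
  λ: 67° + 28/60 + 51.4/3600 = 67 + 0.466667 + 0.014278 = 67.480944
  E → positive
Point 2:
  φ: 89° + 37/60 + 0.6/3600 = 89 + 0.616667 + 0.000167 = 89.616833
  hemisphere S, so the sign is −
  λ: 54° + 51/60 + 14.4/3600 = 54 + 0.850000 + 0.004000 = 54.854000
  W ⇒ negate
Point 3:
  φ: 87° + 10/60 + 56.8/3600 = 87 + 0.166667 + 0.015778 = 87.182444
  S ⇒ negate
  Longitude: 128° + 12/60 + 25.8/3600 = 128 + 0.200000 + 0.007167 = 128.207167
  E → positive
Point 4:
  φ: 0° + 9/60 + 25.5/3600 = 0 + 0.150000 + 0.007083 = 0.157083
  N → positive
  Longitude: 90 + 25/60 + 49/3600 = 90.430278
  E → positive
Point 5:
  φ: 0° + 16/60 + 47.4/3600 = 0 + 0.266667 + 0.013167 = 0.279833
  S ⇒ negate
  λ: 137 + 49/60 + 59.8/3600 = 137.833278
  W → negative
Point 6:
  Latitude: 78° + 0/60 + 37/3600 = 78 + 0.000000 + 0.010278 = 78.010278
  S → negative
  Longitude: 143° + 39/60 + 25.2/3600 = 143 + 0.650000 + 0.007000 = 143.657000
  E ⇒ keep positive

1. -85.91747, 67.48094
2. -89.61683, -54.85400
3. -87.18244, 128.20717
4. 0.15708, 90.43028
5. -0.27983, -137.83328
6. -78.01028, 143.65700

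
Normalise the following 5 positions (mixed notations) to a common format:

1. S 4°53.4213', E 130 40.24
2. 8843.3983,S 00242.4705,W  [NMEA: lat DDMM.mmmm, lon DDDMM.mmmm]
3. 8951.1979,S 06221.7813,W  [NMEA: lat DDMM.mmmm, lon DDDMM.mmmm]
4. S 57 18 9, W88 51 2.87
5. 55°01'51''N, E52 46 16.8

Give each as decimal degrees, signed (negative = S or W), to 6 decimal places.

Point 1:
  Latitude: 4 + 53.4213/60 = 4.8903550
  S → negative
  Lon: 40.24′ = 0.670667°; total 130.6706667
  E → positive
Point 2:
  Lat: split at 2 digits → 88° and 43.3983′; 88 + 43.3983/60 = 88.7233050
  hemisphere S, so the sign is −
  Lon: degrees = first 3 digits = 2, minutes = 42.4705; 2 + 42.4705/60 = 2.7078417
  W → negative
Point 3:
  Lat: degrees = first 2 digits = 89, minutes = 51.1979; 89 + 51.1979/60 = 89.8532983
  hemisphere S, so the sign is −
  λ: degrees = first 3 digits = 62, minutes = 21.7813; 62 + 21.7813/60 = 62.3630217
  W → negative
Point 4:
  Latitude: 18′ + 9″ = 18.15000′; 57 + 18.15000/60 = 57.3025000
  hemisphere S, so the sign is −
  Lon: 51′ + 2.87″ = 51.04783′; 88 + 51.04783/60 = 88.8507972
  W ⇒ negate
Point 5:
  Latitude: 55° + 1/60 + 51/3600 = 55 + 0.016667 + 0.014167 = 55.0308333
  N → positive
  Lon: 46′ + 16.8″ = 46.28000′; 52 + 46.28000/60 = 52.7713333
  E → positive

1. -4.890355, 130.670667
2. -88.723305, -2.707842
3. -89.853298, -62.363022
4. -57.302500, -88.850797
5. 55.030833, 52.771333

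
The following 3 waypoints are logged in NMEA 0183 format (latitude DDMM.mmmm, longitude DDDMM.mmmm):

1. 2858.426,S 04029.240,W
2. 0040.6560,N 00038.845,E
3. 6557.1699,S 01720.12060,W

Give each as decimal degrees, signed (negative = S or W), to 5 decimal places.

Point 1:
  Latitude: split at 2 digits → 28° and 58.426′; 28 + 58.426/60 = 28.973767
  S → negative
  Longitude: split at 3 digits → 040° and 29.24′; 40 + 29.24/60 = 40.487333
  W → negative
Point 2:
  Latitude: split at 2 digits → 00° and 40.656′; 0 + 40.656/60 = 0.677600
  N ⇒ keep positive
  Longitude: split at 3 digits → 000° and 38.845′; 0 + 38.845/60 = 0.647417
  E → positive
Point 3:
  Latitude: degrees = first 2 digits = 65, minutes = 57.1699; 65 + 57.1699/60 = 65.952832
  hemisphere S, so the sign is −
  λ: degrees = first 3 digits = 17, minutes = 20.1206; 17 + 20.1206/60 = 17.335343
  W → negative

1. -28.97377, -40.48733
2. 0.67760, 0.64742
3. -65.95283, -17.33534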